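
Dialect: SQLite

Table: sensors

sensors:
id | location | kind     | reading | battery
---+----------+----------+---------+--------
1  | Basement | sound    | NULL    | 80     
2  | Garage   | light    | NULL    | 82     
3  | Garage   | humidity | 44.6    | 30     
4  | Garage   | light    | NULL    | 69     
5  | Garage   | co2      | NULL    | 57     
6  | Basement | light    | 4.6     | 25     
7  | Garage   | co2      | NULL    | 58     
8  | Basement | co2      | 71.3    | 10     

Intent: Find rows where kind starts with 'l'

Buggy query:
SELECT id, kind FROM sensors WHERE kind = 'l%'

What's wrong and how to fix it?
Bug: Wildcards only work with LIKE; '=' treats '%' as a literal character

Fix: Replace '=' with LIKE so 'l%' is treated as a pattern

Corrected query:
SELECT id, kind FROM sensors WHERE kind LIKE 'l%'

Result:
id | kind 
---+------
2  | light
4  | light
6  | light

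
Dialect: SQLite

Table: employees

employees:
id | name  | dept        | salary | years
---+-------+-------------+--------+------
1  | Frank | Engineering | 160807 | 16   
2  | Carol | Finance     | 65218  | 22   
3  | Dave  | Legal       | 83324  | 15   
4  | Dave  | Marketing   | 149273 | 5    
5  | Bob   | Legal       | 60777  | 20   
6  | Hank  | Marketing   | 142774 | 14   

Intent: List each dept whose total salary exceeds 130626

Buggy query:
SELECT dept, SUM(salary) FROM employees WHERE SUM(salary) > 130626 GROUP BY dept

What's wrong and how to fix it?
Bug: Aggregate functions cannot appear in a WHERE clause

Fix: Move the aggregate condition to a HAVING clause

Corrected query:
SELECT dept, SUM(salary) FROM employees GROUP BY dept HAVING SUM(salary) > 130626

Result:
dept        | SUM(salary)
------------+------------
Engineering | 160807     
Legal       | 144101     
Marketing   | 292047     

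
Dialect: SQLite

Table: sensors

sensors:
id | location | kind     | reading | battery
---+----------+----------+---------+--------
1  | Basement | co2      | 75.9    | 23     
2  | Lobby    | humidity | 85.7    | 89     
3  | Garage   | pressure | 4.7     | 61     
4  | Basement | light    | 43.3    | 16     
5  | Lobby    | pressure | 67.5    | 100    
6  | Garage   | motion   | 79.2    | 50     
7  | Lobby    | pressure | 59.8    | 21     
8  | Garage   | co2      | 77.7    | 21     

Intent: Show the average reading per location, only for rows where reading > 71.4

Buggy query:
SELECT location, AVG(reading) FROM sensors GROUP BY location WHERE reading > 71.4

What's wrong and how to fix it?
Bug: Row-level WHERE must come before GROUP BY in the clause order

Fix: Place WHERE between FROM and GROUP BY

Corrected query:
SELECT location, AVG(reading) FROM sensors WHERE reading > 71.4 GROUP BY location

Result:
location | AVG(reading)
---------+-------------
Basement | 75.9        
Garage   | 78.45       
Lobby    | 85.7        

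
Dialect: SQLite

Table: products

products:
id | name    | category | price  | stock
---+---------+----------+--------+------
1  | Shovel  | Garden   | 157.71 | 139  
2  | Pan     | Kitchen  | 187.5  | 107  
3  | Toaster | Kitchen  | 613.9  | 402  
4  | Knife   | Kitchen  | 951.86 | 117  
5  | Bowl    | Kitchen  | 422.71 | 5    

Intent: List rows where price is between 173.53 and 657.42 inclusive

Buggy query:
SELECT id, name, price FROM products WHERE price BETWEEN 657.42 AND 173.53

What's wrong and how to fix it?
Bug: The bounds are reversed; BETWEEN a AND b requires a <= b to match anything

Fix: Write BETWEEN 173.53 AND 657.42

Corrected query:
SELECT id, name, price FROM products WHERE price BETWEEN 173.53 AND 657.42

Result:
id | name    | price 
---+---------+-------
2  | Pan     | 187.5 
3  | Toaster | 613.9 
5  | Bowl    | 422.71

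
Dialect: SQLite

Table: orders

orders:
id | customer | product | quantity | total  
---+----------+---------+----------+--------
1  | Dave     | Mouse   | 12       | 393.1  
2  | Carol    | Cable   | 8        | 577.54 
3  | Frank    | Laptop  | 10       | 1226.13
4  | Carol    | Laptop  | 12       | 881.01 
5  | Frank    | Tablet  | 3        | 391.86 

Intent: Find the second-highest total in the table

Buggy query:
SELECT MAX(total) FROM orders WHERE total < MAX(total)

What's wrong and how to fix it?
Bug: MAX(total) on the right of the comparison is an aggregate-in-WHERE error

Fix: Put the inner MAX in a scalar subquery

Corrected query:
SELECT MAX(total) FROM orders WHERE total < (SELECT MAX(total) FROM orders)

Result:
MAX(total)
----------
881.01    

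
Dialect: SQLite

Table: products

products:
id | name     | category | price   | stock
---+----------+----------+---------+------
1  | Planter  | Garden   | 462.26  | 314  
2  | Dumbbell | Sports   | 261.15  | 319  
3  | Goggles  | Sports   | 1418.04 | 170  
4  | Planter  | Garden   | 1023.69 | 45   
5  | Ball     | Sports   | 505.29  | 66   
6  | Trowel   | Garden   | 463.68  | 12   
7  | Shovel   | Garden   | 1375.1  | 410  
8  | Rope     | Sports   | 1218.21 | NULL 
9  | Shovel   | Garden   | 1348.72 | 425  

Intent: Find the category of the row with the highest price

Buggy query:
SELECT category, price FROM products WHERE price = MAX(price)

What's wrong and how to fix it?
Bug: MAX(price) is an aggregate and cannot be used directly in WHERE

Fix: Use a subquery: WHERE price = (SELECT MAX(price) FROM products)

Corrected query:
SELECT category, price FROM products WHERE price = (SELECT MAX(price) FROM products)

Result:
category | price  
---------+--------
Sports   | 1418.04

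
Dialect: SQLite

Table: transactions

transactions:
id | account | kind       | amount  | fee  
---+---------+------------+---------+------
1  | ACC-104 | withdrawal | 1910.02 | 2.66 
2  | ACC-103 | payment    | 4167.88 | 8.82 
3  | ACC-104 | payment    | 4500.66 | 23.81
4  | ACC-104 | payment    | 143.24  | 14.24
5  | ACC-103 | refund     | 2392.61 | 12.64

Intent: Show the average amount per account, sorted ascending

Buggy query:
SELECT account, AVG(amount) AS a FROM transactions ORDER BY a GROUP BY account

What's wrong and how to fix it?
Bug: GROUP BY must precede ORDER BY

Fix: Reorder: SELECT … FROM … GROUP BY … ORDER BY …

Corrected query:
SELECT account, AVG(amount) AS a FROM transactions GROUP BY account ORDER BY a

Result:
account | a       
--------+---------
ACC-104 | 2184.64 
ACC-103 | 3280.245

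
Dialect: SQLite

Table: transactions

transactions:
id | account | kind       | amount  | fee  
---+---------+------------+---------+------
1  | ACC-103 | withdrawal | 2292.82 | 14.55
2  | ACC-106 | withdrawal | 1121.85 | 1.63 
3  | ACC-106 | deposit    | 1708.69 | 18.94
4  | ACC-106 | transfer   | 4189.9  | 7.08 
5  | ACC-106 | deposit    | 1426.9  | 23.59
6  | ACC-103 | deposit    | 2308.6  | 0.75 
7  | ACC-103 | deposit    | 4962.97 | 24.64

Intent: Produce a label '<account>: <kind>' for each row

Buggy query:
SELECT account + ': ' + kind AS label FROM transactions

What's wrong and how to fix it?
Bug: SQLite uses || for string concatenation; + coerces text to numbers (yielding 0)

Fix: Use the || operator for string concatenation

Corrected query:
SELECT account || ': ' || kind AS label FROM transactions

Result:
label              
-------------------
ACC-103: withdrawal
ACC-106: withdrawal
ACC-106: deposit   
ACC-106: transfer  
ACC-106: deposit   
ACC-103: deposit   
ACC-103: deposit   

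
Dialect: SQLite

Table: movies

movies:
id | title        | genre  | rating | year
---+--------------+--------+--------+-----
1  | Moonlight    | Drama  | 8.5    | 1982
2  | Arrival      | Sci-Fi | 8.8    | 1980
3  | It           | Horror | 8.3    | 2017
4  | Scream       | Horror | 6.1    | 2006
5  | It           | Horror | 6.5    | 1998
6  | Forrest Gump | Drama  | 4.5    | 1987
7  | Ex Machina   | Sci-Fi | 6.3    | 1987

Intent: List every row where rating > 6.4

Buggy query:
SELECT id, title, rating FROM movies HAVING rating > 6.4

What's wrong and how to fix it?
Bug: HAVING filters the output of aggregation, but this query has no GROUP BY and no aggregate functions, so SQLite rejects it (HAVING clause on a non-aggregate query); the condition here is per row

Fix: Use WHERE for row-level filtering

Corrected query:
SELECT id, title, rating FROM movies WHERE rating > 6.4

Result:
id | title     | rating
---+-----------+-------
1  | Moonlight | 8.5   
2  | Arrival   | 8.8   
3  | It        | 8.3   
5  | It        | 6.5   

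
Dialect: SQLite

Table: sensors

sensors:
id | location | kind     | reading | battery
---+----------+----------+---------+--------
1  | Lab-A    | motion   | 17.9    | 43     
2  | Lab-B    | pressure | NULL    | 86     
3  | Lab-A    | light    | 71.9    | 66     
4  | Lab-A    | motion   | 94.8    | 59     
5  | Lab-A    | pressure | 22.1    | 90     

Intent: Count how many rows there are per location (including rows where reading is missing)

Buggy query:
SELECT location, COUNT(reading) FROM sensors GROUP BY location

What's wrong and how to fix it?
Bug: COUNT(column) counts non-NULL values only; rows with NULL reading aren't counted

Fix: Replace COUNT(reading) with COUNT(*)

Corrected query:
SELECT location, COUNT(*) FROM sensors GROUP BY location

Result:
location | COUNT(*)
---------+---------
Lab-A    | 4       
Lab-B    | 1       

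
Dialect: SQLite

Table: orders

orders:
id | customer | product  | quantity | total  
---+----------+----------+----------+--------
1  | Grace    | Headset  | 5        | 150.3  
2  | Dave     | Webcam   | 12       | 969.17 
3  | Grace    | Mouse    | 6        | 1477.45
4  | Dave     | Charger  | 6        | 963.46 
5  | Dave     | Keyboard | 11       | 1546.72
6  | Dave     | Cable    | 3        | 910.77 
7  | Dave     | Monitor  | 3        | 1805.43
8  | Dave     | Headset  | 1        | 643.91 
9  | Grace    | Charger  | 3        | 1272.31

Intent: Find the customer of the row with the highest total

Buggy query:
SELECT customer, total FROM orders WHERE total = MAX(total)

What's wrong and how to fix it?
Bug: MAX(total) is an aggregate and cannot be used directly in WHERE

Fix: Wrap MAX in a scalar subquery so WHERE compares against a single value

Corrected query:
SELECT customer, total FROM orders WHERE total = (SELECT MAX(total) FROM orders)

Result:
customer | total  
---------+--------
Dave     | 1805.43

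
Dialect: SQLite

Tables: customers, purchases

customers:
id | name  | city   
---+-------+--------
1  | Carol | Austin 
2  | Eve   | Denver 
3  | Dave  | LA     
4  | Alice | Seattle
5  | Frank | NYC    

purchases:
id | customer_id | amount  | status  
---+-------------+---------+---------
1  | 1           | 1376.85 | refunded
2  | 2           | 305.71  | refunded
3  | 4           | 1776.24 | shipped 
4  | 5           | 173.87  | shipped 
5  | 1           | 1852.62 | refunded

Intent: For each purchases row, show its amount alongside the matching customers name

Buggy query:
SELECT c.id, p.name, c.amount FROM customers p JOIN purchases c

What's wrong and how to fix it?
Bug: JOIN with no ON clause produces a cartesian product; every purchases row pairs with every customers row

Fix: Specify the join condition linking the foreign key to the parent id

Corrected query:
SELECT c.id, p.name, c.amount FROM customers p JOIN purchases c ON c.customer_id = p.id

Result:
id | name  | amount 
---+-------+--------
1  | Carol | 1376.85
2  | Eve   | 305.71 
3  | Alice | 1776.24
4  | Frank | 173.87 
5  | Carol | 1852.62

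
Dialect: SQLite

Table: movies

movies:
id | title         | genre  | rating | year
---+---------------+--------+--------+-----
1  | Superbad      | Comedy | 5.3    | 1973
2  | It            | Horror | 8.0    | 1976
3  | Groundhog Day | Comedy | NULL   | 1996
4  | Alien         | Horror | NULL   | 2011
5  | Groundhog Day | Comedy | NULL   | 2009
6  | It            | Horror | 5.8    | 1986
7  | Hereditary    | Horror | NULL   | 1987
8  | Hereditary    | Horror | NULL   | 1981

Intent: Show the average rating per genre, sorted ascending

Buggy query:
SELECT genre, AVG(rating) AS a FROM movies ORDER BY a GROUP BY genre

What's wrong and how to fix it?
Bug: GROUP BY must precede ORDER BY

Fix: Move ORDER BY to the end, after GROUP BY

Corrected query:
SELECT genre, AVG(rating) AS a FROM movies GROUP BY genre ORDER BY a

Result:
genre  | a  
-------+----
Comedy | 5.3
Horror | 6.9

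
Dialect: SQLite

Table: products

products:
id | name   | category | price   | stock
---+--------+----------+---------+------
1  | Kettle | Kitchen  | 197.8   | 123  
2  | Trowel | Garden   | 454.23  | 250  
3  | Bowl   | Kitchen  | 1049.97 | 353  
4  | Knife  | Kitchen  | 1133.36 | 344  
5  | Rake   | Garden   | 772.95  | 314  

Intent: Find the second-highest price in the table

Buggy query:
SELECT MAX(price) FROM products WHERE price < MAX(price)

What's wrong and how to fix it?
Bug: The inner MAX is an aggregate inside WHERE, which is not allowed

Fix: Put the inner MAX in a scalar subquery

Corrected query:
SELECT MAX(price) FROM products WHERE price < (SELECT MAX(price) FROM products)

Result:
MAX(price)
----------
1049.97   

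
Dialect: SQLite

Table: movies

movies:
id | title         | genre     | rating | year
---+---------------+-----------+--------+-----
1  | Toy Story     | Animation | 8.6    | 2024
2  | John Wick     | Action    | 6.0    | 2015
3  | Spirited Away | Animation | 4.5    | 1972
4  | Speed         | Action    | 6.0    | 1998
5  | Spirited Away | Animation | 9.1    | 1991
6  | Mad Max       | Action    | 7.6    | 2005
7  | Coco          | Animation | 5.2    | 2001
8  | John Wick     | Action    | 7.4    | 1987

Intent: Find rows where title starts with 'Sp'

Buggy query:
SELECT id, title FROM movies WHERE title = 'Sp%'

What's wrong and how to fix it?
Bug: '=' compares the literal string including the % character; pattern matching needs LIKE

Fix: Use LIKE for wildcard pattern matching

Corrected query:
SELECT id, title FROM movies WHERE title LIKE 'Sp%'

Result:
id | title        
---+--------------
3  | Spirited Away
4  | Speed        
5  | Spirited Away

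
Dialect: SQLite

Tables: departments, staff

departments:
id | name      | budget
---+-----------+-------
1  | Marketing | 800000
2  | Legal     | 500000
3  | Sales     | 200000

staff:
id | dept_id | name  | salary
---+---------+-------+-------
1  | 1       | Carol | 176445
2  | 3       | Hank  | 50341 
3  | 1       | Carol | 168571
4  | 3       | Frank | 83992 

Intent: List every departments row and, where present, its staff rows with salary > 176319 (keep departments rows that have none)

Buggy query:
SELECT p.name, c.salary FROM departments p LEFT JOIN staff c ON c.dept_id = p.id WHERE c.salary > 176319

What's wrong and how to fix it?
Bug: Filtering c.salary in WHERE discards the NULL rows produced by LEFT JOIN, turning it into an inner join

Fix: Put 'c.salary > 176319' in the JOIN's ON clause instead of WHERE

Corrected query:
SELECT p.name, c.salary FROM departments p LEFT JOIN staff c ON c.dept_id = p.id AND c.salary > 176319

Result:
name      | salary
----------+-------
Marketing | 176445
Legal     | NULL  
Sales     | NULL  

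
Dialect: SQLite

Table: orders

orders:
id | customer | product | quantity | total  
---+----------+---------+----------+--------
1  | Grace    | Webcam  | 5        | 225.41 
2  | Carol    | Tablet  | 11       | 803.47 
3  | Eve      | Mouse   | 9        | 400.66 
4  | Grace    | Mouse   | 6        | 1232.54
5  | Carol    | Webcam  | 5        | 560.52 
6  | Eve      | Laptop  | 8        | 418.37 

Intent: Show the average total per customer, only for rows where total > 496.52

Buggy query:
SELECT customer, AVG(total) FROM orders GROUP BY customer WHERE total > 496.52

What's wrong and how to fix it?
Bug: Row-level WHERE must come before GROUP BY in the clause order

Fix: Place WHERE between FROM and GROUP BY

Corrected query:
SELECT customer, AVG(total) FROM orders WHERE total > 496.52 GROUP BY customer

Result:
customer | AVG(total)
---------+-----------
Carol    | 681.995   
Grace    | 1232.54   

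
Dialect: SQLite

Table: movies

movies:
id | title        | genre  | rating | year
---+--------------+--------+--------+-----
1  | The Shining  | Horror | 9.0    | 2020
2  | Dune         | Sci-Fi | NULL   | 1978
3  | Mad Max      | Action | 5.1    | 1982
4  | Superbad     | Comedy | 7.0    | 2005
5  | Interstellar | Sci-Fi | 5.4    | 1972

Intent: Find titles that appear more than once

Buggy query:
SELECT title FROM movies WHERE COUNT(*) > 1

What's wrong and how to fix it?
Bug: WHERE can't reference COUNT(*); aggregates are computed after WHERE

Fix: Group first, then use HAVING for the count condition

Corrected query:
SELECT title FROM movies GROUP BY title HAVING COUNT(*) > 1

Result:
(no rows)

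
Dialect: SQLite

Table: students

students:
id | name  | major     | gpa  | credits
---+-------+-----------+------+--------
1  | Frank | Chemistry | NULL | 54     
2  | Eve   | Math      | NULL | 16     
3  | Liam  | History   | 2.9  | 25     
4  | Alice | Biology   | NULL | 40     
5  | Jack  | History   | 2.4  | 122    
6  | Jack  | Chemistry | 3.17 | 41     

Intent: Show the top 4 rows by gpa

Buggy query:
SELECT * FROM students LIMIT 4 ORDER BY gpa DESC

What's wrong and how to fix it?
Bug: ORDER BY cannot follow LIMIT; LIMIT is the final clause

Fix: Sort with ORDER BY, then apply LIMIT

Corrected query:
SELECT * FROM students ORDER BY gpa DESC LIMIT 4

Result:
id | name  | major     | gpa  | credits
---+-------+-----------+------+--------
6  | Jack  | Chemistry | 3.17 | 41     
3  | Liam  | History   | 2.9  | 25     
5  | Jack  | History   | 2.4  | 122    
1  | Frank | Chemistry | NULL | 54     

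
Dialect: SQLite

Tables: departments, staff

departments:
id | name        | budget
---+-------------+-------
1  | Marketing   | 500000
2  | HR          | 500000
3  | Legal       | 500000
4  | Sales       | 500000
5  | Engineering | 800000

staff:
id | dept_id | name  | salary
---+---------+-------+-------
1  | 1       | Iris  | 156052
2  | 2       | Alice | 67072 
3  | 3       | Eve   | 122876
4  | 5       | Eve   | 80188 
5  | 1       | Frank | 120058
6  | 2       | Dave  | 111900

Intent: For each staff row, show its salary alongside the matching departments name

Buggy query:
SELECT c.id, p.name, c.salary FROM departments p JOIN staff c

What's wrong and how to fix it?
Bug: Missing join condition: each staff row is matched to all departments rows instead of just its own

Fix: Specify the join condition linking the foreign key to the parent id

Corrected query:
SELECT c.id, p.name, c.salary FROM departments p JOIN staff c ON c.dept_id = p.id

Result:
id | name        | salary
---+-------------+-------
1  | Marketing   | 156052
2  | HR          | 67072 
3  | Legal       | 122876
4  | Engineering | 80188 
5  | Marketing   | 120058
6  | HR          | 111900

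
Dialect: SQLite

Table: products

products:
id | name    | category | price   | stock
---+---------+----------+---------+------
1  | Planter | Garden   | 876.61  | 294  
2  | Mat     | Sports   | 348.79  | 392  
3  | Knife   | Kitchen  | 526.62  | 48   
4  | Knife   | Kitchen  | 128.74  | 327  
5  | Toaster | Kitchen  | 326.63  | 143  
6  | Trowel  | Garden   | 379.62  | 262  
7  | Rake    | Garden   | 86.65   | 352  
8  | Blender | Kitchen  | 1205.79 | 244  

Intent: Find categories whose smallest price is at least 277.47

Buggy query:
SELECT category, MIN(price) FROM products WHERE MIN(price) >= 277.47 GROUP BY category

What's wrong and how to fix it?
Bug: MIN() in WHERE is a misuse of aggregate

Fix: Use HAVING for the per-group MIN condition

Corrected query:
SELECT category, MIN(price) FROM products GROUP BY category HAVING MIN(price) >= 277.47

Result:
category | MIN(price)
---------+-----------
Sports   | 348.79    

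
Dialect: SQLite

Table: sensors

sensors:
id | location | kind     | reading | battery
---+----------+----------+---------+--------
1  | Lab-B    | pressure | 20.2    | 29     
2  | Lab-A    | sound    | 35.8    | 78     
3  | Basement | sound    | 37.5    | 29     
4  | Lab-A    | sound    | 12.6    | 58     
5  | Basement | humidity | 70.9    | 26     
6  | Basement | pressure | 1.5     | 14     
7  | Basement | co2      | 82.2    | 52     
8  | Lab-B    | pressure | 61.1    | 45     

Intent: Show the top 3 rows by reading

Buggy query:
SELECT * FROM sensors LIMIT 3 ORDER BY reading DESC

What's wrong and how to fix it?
Bug: ORDER BY cannot follow LIMIT; LIMIT is the final clause

Fix: Sort with ORDER BY, then apply LIMIT

Corrected query:
SELECT * FROM sensors ORDER BY reading DESC LIMIT 3

Result:
id | location | kind     | reading | battery
---+----------+----------+---------+--------
7  | Basement | co2      | 82.2    | 52     
5  | Basement | humidity | 70.9    | 26     
8  | Lab-B    | pressure | 61.1    | 45     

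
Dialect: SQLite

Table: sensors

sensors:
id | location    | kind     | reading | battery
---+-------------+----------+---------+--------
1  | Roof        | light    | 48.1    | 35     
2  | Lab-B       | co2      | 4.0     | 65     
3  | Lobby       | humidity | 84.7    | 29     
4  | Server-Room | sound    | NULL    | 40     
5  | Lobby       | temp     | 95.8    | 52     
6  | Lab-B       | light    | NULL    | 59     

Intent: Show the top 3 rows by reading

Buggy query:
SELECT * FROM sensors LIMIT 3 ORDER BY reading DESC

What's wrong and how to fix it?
Bug: ORDER BY cannot follow LIMIT; LIMIT is the final clause

Fix: Swap the clauses: ORDER BY first, then LIMIT

Corrected query:
SELECT * FROM sensors ORDER BY reading DESC LIMIT 3

Result:
id | location | kind     | reading | battery
---+----------+----------+---------+--------
5  | Lobby    | temp     | 95.8    | 52     
3  | Lobby    | humidity | 84.7    | 29     
1  | Roof     | light    | 48.1    | 35     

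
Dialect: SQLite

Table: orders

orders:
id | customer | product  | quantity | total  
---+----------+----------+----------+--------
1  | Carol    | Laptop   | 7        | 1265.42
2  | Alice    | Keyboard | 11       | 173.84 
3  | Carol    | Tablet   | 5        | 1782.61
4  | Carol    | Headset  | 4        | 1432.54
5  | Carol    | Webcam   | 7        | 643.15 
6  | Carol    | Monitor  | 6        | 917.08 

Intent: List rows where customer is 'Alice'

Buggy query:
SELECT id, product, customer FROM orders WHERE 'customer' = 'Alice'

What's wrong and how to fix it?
Bug: Single quotes denote string literals in SQL; the column name is being compared as a constant string

Fix: Reference the column as customer without single quotes

Corrected query:
SELECT id, product, customer FROM orders WHERE customer = 'Alice'

Result:
id | product  | customer
---+----------+---------
2  | Keyboard | Alice   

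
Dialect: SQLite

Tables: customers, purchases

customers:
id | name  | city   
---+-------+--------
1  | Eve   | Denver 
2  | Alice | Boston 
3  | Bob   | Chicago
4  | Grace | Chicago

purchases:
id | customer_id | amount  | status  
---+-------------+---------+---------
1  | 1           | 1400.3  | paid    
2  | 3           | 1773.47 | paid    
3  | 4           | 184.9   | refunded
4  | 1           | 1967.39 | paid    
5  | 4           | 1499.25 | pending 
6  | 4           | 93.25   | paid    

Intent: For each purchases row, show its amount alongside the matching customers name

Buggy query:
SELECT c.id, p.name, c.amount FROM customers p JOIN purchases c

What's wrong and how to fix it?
Bug: Missing join condition: each purchases row is matched to all customers rows instead of just its own

Fix: Specify the join condition linking the foreign key to the parent id

Corrected query:
SELECT c.id, p.name, c.amount FROM customers p JOIN purchases c ON c.customer_id = p.id

Result:
id | name  | amount 
---+-------+--------
1  | Eve   | 1400.3 
2  | Bob   | 1773.47
3  | Grace | 184.9  
4  | Eve   | 1967.39
5  | Grace | 1499.25
6  | Grace | 93.25  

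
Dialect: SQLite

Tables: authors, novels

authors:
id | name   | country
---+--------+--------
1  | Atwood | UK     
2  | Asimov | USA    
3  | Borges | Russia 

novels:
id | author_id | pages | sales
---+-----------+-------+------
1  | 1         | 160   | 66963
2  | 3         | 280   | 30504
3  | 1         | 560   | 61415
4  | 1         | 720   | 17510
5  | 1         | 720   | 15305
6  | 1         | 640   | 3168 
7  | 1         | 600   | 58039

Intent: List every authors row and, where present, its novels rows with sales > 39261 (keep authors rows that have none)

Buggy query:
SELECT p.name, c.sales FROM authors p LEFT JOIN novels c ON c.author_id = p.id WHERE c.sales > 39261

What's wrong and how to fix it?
Bug: A WHERE condition on the right-hand table after LEFT JOIN drops unmatched parents

Fix: Move the right-table condition into the ON clause so unmatched parents are kept

Corrected query:
SELECT p.name, c.sales FROM authors p LEFT JOIN novels c ON c.author_id = p.id AND c.sales > 39261

Result:
name   | sales
-------+------
Atwood | 58039
Atwood | 61415
Atwood | 66963
Asimov | NULL 
Borges | NULL 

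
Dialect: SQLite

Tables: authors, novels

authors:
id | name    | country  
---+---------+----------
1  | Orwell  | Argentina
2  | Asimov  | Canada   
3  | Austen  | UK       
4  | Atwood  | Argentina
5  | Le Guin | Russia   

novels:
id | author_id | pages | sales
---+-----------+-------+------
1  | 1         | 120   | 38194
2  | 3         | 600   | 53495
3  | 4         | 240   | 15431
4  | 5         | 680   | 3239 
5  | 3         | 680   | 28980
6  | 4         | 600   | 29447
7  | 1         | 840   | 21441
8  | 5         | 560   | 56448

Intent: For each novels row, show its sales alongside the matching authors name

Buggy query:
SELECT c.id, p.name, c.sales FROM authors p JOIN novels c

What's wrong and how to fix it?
Bug: Missing join condition: each novels row is matched to all authors rows instead of just its own

Fix: Specify the join condition linking the foreign key to the parent id

Corrected query:
SELECT c.id, p.name, c.sales FROM authors p JOIN novels c ON c.author_id = p.id

Result:
id | name    | sales
---+---------+------
1  | Orwell  | 38194
2  | Austen  | 53495
3  | Atwood  | 15431
4  | Le Guin | 3239 
5  | Austen  | 28980
6  | Atwood  | 29447
7  | Orwell  | 21441
8  | Le Guin | 56448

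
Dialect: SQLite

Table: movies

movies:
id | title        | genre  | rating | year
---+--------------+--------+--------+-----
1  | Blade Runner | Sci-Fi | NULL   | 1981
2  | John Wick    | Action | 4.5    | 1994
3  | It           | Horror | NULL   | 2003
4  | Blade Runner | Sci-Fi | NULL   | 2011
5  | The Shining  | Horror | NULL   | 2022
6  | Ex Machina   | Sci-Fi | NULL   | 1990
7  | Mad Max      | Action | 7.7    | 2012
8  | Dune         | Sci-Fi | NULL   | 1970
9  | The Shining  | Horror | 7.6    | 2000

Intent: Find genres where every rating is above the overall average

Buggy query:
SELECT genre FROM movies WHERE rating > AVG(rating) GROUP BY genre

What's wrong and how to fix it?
Bug: AVG() is an aggregate; it can't sit directly in WHERE

Fix: Compute the overall average in a scalar subquery and compare each group's MIN against it in HAVING

Corrected query:
SELECT genre FROM movies GROUP BY genre HAVING MIN(rating) > (SELECT AVG(rating) FROM movies)

Result:
genre 
------
Horror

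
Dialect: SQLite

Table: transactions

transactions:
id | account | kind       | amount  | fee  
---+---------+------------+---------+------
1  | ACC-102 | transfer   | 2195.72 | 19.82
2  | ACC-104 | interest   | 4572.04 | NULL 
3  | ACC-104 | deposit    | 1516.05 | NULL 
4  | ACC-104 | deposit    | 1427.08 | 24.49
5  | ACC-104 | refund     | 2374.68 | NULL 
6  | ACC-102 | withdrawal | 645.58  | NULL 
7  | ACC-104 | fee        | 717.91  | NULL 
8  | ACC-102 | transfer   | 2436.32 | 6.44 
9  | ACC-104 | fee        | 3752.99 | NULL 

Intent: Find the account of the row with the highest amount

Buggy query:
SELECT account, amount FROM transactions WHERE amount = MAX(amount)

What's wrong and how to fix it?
Bug: WHERE is evaluated per row; an aggregate over the whole table isn't defined there

Fix: Wrap MAX in a scalar subquery so WHERE compares against a single value

Corrected query:
SELECT account, amount FROM transactions WHERE amount = (SELECT MAX(amount) FROM transactions)

Result:
account | amount 
--------+--------
ACC-104 | 4572.04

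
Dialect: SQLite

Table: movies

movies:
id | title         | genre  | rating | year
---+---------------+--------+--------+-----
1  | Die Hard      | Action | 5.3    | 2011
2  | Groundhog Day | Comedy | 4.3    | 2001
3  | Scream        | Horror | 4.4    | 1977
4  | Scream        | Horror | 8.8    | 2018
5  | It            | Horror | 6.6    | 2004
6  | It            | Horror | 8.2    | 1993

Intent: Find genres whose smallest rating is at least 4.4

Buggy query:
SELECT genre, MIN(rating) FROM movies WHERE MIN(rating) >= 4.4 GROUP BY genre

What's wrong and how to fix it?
Bug: Aggregates like MIN are computed per group after WHERE runs

Fix: Replace WHERE with HAVING after the GROUP BY

Corrected query:
SELECT genre, MIN(rating) FROM movies GROUP BY genre HAVING MIN(rating) >= 4.4

Result:
genre  | MIN(rating)
-------+------------
Action | 5.3        
Horror | 4.4        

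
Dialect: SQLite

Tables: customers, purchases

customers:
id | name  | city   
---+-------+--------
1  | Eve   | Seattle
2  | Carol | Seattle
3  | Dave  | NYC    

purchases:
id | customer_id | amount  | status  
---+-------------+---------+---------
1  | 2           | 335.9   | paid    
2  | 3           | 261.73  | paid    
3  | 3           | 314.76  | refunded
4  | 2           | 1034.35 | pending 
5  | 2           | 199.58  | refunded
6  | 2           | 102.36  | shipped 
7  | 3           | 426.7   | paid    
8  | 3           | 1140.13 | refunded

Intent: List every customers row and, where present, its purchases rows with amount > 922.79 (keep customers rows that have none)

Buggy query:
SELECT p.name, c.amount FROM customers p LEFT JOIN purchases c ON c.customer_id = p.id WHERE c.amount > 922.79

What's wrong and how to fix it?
Bug: Filtering c.amount in WHERE discards the NULL rows produced by LEFT JOIN, turning it into an inner join

Fix: Move the right-table condition into the ON clause so unmatched parents are kept

Corrected query:
SELECT p.name, c.amount FROM customers p LEFT JOIN purchases c ON c.customer_id = p.id AND c.amount > 922.79

Result:
name  | amount 
------+--------
Eve   | NULL   
Carol | 1034.35
Dave  | 1140.13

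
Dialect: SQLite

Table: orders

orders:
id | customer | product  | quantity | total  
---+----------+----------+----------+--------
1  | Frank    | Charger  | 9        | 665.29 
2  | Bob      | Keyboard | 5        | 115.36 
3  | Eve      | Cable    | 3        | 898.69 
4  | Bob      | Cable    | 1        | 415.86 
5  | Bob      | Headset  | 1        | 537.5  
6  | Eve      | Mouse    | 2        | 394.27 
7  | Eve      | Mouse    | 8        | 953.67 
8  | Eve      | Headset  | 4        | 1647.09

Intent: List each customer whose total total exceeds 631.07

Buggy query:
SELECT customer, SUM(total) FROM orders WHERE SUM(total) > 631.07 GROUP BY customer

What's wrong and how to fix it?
Bug: WHERE runs before GROUP BY, so aggregates aren't available there

Fix: Use HAVING (which filters groups after aggregation) instead of WHERE

Corrected query:
SELECT customer, SUM(total) FROM orders GROUP BY customer HAVING SUM(total) > 631.07

Result:
customer | SUM(total)
---------+-----------
Bob      | 1068.72   
Eve      | 3893.72   
Frank    | 665.29    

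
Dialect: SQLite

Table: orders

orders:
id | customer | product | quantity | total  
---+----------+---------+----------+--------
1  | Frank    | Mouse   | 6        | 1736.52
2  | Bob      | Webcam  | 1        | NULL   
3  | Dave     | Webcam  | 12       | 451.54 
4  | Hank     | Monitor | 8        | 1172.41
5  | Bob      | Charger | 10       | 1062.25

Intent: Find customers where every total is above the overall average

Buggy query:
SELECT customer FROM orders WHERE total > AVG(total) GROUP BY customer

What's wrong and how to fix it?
Bug: AVG() is an aggregate; it can't sit directly in WHERE

Fix: Use a subquery for AVG and a HAVING MIN(...) filter so the condition holds for every row in the group

Corrected query:
SELECT customer FROM orders GROUP BY customer HAVING MIN(total) > (SELECT AVG(total) FROM orders)

Result:
customer
--------
Frank   
Hank    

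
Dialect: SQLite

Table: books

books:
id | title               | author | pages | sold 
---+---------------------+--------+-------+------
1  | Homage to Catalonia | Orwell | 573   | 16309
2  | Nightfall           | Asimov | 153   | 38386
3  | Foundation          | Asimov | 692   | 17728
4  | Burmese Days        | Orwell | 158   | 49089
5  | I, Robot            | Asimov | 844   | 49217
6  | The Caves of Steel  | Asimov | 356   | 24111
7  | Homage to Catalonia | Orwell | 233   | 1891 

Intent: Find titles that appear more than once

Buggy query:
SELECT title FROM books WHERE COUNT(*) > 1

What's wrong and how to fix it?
Bug: WHERE can't reference COUNT(*); aggregates are computed after WHERE

Fix: GROUP BY title, then filter groups with HAVING COUNT(*) > 1

Corrected query:
SELECT title FROM books GROUP BY title HAVING COUNT(*) > 1

Result:
title              
-------------------
Homage to Catalonia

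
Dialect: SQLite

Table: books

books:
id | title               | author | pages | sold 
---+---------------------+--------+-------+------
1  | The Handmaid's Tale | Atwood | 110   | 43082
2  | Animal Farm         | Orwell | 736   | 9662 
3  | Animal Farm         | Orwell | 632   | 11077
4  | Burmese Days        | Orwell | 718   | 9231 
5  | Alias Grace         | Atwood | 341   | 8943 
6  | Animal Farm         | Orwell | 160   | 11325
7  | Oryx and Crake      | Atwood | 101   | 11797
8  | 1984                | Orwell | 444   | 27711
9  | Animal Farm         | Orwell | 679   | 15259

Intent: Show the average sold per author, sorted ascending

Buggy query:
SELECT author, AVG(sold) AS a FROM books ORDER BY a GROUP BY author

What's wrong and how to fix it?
Bug: ORDER BY appears before GROUP BY; SQL clause order requires GROUP BY first

Fix: Reorder: SELECT … FROM … GROUP BY … ORDER BY …

Corrected query:
SELECT author, AVG(sold) AS a FROM books GROUP BY author ORDER BY a

Result:
author | a           
-------+-------------
Orwell | 14044.166667
Atwood | 21274       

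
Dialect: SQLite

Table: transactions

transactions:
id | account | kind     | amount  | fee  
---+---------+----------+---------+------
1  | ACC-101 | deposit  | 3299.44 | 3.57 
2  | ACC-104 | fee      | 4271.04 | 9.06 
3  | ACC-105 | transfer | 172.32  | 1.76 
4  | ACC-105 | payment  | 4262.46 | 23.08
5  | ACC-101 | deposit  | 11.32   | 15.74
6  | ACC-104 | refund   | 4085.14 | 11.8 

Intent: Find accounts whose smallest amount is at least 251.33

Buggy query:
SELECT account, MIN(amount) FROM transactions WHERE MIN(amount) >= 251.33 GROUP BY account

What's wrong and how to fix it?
Bug: Aggregates like MIN are computed per group after WHERE runs

Fix: Replace WHERE with HAVING after the GROUP BY

Corrected query:
SELECT account, MIN(amount) FROM transactions GROUP BY account HAVING MIN(amount) >= 251.33

Result:
account | MIN(amount)
--------+------------
ACC-104 | 4085.14    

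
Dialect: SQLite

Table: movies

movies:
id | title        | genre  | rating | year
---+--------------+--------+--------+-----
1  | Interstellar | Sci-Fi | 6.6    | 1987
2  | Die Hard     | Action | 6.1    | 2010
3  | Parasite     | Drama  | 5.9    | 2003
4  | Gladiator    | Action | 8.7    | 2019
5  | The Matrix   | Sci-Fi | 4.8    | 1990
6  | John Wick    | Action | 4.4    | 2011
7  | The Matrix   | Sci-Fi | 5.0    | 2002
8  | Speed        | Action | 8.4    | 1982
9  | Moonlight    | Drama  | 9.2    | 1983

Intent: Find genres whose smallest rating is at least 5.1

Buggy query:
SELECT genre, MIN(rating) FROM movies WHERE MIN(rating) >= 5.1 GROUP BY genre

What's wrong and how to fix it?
Bug: Aggregates like MIN are computed per group after WHERE runs

Fix: Use HAVING for the per-group MIN condition

Corrected query:
SELECT genre, MIN(rating) FROM movies GROUP BY genre HAVING MIN(rating) >= 5.1

Result:
genre | MIN(rating)
------+------------
Drama | 5.9        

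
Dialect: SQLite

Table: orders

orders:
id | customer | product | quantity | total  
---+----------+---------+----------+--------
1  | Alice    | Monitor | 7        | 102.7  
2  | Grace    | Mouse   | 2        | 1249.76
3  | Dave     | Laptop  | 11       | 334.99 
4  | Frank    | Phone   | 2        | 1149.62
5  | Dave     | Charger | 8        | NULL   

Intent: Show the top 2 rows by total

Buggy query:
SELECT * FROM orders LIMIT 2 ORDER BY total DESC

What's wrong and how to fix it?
Bug: ORDER BY cannot follow LIMIT; LIMIT is the final clause

Fix: Sort with ORDER BY, then apply LIMIT

Corrected query:
SELECT * FROM orders ORDER BY total DESC LIMIT 2

Result:
id | customer | product | quantity | total  
---+----------+---------+----------+--------
2  | Grace    | Mouse   | 2        | 1249.76
4  | Frank    | Phone   | 2        | 1149.62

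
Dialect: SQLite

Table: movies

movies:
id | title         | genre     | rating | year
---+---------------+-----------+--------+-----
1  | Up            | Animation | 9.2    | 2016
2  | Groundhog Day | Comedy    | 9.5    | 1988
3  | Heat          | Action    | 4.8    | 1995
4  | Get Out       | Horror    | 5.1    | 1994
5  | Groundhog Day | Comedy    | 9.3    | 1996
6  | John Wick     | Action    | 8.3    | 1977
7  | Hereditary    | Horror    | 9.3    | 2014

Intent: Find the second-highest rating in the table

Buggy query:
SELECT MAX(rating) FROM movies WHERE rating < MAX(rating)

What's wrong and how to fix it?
Bug: The inner MAX is an aggregate inside WHERE, which is not allowed

Fix: Put the inner MAX in a scalar subquery

Corrected query:
SELECT MAX(rating) FROM movies WHERE rating < (SELECT MAX(rating) FROM movies)

Result:
MAX(rating)
-----------
9.3        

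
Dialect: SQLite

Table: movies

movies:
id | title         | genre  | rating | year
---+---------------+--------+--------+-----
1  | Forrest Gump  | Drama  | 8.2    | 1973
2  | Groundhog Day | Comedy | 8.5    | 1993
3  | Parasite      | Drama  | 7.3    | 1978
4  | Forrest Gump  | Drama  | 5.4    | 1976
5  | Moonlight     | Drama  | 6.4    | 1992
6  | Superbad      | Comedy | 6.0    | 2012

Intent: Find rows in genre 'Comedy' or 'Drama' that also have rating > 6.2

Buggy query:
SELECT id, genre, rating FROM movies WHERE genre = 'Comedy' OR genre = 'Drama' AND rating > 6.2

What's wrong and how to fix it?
Bug: AND binds tighter than OR, so this parses as genre = 'Comedy' OR (genre = 'Drama' AND rating > 6.2)

Fix: Add parentheses around the OR so the AND applies to both alternatives

Corrected query:
SELECT id, genre, rating FROM movies WHERE (genre = 'Comedy' OR genre = 'Drama') AND rating > 6.2

Result:
id | genre  | rating
---+--------+-------
1  | Drama  | 8.2   
2  | Comedy | 8.5   
3  | Drama  | 7.3   
5  | Drama  | 6.4   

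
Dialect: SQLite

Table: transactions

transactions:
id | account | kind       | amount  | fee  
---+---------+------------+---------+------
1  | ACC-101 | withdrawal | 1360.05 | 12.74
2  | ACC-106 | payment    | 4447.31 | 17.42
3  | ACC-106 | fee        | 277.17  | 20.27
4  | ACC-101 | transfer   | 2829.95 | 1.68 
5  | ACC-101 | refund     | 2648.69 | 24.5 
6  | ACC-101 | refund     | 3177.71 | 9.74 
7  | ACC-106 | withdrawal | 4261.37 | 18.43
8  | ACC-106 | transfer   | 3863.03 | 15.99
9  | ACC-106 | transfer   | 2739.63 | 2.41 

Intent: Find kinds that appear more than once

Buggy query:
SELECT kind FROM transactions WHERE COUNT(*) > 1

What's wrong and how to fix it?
Bug: WHERE can't reference COUNT(*); aggregates are computed after WHERE

Fix: Group first, then use HAVING for the count condition

Corrected query:
SELECT kind FROM transactions GROUP BY kind HAVING COUNT(*) > 1

Result:
kind      
----------
refund    
transfer  
withdrawal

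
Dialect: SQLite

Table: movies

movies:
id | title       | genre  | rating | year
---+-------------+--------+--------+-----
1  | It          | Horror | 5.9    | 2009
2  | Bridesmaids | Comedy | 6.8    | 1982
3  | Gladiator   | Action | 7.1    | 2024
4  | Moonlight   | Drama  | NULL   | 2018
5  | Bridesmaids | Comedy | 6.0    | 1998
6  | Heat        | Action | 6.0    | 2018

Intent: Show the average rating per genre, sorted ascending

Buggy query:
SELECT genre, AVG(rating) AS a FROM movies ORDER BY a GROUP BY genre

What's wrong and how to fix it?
Bug: GROUP BY must precede ORDER BY

Fix: Move ORDER BY to the end, after GROUP BY

Corrected query:
SELECT genre, AVG(rating) AS a FROM movies GROUP BY genre ORDER BY a

Result:
genre  | a   
-------+-----
Drama  | NULL
Horror | 5.9 
Comedy | 6.4 
Action | 6.55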